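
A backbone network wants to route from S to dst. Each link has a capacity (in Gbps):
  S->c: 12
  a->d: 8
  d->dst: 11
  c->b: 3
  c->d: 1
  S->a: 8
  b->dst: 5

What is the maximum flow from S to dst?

Augment S->a->d->dst: bottleneck 8. Total 8.
Augment S->c->d->dst: bottleneck 1. Total 9.
Augment S->c->b->dst: bottleneck 3. Total 12.
No augmenting path remains in the residual graph.

12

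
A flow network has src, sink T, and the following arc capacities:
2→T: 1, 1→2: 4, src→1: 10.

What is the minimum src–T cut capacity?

1

Max flow = 1 (via 1 augmenting path).
In the residual at optimum, the set reachable from src is {1, 2, src}.
Cut edges: 2→T (cap 1). Sum = 1.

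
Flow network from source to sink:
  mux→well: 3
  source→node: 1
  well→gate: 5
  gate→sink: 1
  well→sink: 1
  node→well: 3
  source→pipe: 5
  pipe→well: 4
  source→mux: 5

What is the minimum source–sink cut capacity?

2

Max flow = 2 (via 2 augmenting paths).
In the residual at optimum, the set reachable from source is {gate, mux, node, pipe, source, well}.
Cut edges: well→sink (cap 1), gate→sink (cap 1). Sum = 2.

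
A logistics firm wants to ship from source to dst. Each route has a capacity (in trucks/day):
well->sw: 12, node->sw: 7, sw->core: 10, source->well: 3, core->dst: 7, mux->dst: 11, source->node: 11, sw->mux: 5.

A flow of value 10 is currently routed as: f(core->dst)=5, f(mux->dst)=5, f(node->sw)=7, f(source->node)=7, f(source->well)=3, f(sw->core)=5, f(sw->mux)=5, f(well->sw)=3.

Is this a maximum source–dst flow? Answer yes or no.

Yes

Residual reachable from source: {node, source}; dst is not reachable.
Saturated cut: source->well, node->sw with total capacity 10 = current flow value. Flow is maximum.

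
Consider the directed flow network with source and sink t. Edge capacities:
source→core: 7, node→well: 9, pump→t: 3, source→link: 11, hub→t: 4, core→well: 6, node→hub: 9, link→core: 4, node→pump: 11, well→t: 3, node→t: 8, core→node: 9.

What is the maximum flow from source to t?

Augment source→core→node→t: bottleneck 7. Total 7.
Augment source→link→core→node→t: bottleneck 1. Total 8.
Augment source→link→core→well→t: bottleneck 3. Total 11.
No augmenting path remains in the residual graph.

11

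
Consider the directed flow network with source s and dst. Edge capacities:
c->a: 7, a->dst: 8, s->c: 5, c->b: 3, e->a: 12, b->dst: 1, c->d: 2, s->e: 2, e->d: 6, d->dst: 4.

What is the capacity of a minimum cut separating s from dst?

Max flow = 7 (via 2 augmenting paths).
In the residual at optimum, the set reachable from s is {s}.
Cut edges: s->c (cap 5), s->e (cap 2). Sum = 7.

7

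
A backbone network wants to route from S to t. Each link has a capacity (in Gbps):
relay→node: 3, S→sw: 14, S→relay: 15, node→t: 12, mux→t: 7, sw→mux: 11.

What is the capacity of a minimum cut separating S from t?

10

Max flow = 10 (via 2 augmenting paths).
In the residual at optimum, the set reachable from S is {S, mux, relay, sw}.
Cut edges: relay→node (cap 3), mux→t (cap 7). Sum = 10.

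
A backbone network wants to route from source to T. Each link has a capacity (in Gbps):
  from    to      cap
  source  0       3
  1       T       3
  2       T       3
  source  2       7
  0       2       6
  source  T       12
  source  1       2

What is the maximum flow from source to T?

17

Augment source->T: bottleneck 12. Total 12.
Augment source->2->T: bottleneck 3. Total 15.
Augment source->1->T: bottleneck 2. Total 17.
No augmenting path remains in the residual graph.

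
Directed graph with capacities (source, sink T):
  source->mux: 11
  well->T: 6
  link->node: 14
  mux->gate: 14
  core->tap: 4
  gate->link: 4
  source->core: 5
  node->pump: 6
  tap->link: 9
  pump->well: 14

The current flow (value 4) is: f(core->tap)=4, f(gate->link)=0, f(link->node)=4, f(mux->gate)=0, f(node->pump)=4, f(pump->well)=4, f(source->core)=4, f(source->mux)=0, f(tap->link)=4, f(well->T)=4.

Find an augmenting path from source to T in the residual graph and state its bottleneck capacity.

source->mux->gate->link->node->pump->well->T, bottleneck 2

Residual along source->mux->gate->link->node->pump->well->T: source->mux: 11, mux->gate: 14, gate->link: 4, link->node: 10, node->pump: 2, pump->well: 10, well->T: 2.
Bottleneck = min = 2.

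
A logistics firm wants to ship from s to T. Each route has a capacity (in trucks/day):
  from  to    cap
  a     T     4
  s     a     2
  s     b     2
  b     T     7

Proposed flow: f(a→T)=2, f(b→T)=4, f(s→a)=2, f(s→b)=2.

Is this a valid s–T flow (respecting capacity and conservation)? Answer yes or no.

No

Conservation fails at b: inflow 2 ≠ outflow 4.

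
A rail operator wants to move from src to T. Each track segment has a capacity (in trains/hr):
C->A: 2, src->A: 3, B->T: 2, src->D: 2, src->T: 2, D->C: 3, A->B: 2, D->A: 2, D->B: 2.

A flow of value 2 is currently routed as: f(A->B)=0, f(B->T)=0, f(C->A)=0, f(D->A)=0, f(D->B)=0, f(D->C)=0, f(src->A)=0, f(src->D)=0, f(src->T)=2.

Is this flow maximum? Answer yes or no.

Residual path src->D->B->T has bottleneck 2 > 0.
Pushing 2 along it raises the flow to 4, so the given flow is not maximum.

No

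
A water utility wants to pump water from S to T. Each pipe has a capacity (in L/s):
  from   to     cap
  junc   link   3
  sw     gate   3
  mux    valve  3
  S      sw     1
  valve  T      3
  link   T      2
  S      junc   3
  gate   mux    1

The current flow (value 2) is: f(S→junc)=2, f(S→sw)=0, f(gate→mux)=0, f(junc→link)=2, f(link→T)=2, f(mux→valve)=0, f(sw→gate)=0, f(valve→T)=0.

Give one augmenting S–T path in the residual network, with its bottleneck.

Residual along S→sw→gate→mux→valve→T: S→sw: 1, sw→gate: 3, gate→mux: 1, mux→valve: 3, valve→T: 3.
Bottleneck = min = 1.

S→sw→gate→mux→valve→T, bottleneck 1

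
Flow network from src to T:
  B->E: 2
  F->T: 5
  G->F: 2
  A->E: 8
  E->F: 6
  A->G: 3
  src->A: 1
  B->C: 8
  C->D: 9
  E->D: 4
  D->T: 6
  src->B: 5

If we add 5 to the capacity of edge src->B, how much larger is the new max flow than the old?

Original max flow = 6.
After raising cap(src->B), augmenting paths through that edge carry 3 more units.
New max flow = 9. Increase = 3.

3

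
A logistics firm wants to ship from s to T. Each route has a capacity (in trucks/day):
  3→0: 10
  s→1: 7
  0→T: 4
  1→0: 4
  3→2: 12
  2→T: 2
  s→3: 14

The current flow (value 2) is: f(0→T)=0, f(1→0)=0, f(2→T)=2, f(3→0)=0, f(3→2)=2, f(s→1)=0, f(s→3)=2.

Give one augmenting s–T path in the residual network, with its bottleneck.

s→3→0→T, bottleneck 4

Residual along s→3→0→T: s→3: 12, 3→0: 10, 0→T: 4.
Bottleneck = min = 4.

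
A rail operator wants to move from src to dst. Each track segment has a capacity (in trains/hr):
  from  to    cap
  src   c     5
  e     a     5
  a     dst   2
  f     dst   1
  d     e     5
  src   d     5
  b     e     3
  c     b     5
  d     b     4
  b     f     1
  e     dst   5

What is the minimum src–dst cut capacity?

Max flow = 8 (via 3 augmenting paths).
In the residual at optimum, the set reachable from src is {a, b, c, d, e, src}.
Cut edges: b->f (cap 1), e->dst (cap 5), a->dst (cap 2). Sum = 8.

8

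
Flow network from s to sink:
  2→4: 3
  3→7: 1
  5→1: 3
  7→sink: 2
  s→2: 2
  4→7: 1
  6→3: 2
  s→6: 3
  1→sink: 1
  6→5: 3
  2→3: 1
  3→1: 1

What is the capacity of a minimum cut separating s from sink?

3

Max flow = 3 (via 3 augmenting paths).
In the residual at optimum, the set reachable from s is {1, 2, 3, 4, 5, 6, s}.
Cut edges: 3→7 (cap 1), 1→sink (cap 1), 4→7 (cap 1). Sum = 3.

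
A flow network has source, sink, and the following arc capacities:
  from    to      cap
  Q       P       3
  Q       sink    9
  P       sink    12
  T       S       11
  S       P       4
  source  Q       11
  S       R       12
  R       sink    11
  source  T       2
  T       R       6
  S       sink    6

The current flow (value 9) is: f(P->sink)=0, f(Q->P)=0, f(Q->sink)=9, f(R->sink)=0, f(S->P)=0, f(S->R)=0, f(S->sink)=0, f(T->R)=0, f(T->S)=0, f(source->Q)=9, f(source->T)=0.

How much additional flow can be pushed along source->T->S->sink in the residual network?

2

Residual capacities along the path: source->T: 2, T->S: 11, S->sink: 6.
Minimum is 2.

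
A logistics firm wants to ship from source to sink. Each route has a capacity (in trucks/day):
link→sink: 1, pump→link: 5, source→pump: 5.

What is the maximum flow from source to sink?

1

Augment source→pump→link→sink: bottleneck 1. Total 1.
No augmenting path remains in the residual graph.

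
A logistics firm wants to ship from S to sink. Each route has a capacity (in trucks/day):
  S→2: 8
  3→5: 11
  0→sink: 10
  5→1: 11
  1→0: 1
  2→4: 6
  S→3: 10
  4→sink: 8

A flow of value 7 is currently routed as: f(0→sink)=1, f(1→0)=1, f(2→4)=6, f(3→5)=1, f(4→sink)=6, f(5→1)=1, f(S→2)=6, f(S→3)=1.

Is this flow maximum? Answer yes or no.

Yes

Residual reachable from S: {1, 2, 3, 5, S}; sink is not reachable.
Saturated cut: 1→0, 2→4 with total capacity 7 = current flow value. Flow is maximum.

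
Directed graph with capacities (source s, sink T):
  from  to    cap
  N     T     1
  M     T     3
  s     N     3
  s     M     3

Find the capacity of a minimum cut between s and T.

Max flow = 4 (via 2 augmenting paths).
In the residual at optimum, the set reachable from s is {N, s}.
Cut edges: s→M (cap 3), N→T (cap 1). Sum = 4.

4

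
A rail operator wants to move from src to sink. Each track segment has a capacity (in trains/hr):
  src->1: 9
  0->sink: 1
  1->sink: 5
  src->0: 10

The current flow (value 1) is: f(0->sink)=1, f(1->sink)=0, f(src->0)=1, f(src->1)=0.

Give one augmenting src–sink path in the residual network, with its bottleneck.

src->1->sink, bottleneck 5

Residual along src->1->sink: src->1: 9, 1->sink: 5.
Bottleneck = min = 5.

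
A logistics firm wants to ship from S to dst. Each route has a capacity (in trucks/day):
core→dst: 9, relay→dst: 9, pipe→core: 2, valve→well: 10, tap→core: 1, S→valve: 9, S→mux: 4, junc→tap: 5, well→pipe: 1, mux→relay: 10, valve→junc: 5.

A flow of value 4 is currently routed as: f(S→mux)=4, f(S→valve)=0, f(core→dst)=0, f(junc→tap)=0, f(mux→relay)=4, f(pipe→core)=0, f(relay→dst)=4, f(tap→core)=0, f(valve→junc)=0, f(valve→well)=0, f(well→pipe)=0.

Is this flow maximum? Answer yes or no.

No

Residual path S→valve→well→pipe→core→dst has bottleneck 1 > 0.
Pushing 1 along it raises the flow to 5, so the given flow is not maximum.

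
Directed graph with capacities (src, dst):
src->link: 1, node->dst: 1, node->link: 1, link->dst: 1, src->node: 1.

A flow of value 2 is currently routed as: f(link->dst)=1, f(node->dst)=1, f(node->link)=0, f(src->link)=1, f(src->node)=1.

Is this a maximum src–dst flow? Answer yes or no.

Yes

Residual reachable from src: {src}; dst is not reachable.
Saturated cut: src->node, src->link with total capacity 2 = current flow value. Flow is maximum.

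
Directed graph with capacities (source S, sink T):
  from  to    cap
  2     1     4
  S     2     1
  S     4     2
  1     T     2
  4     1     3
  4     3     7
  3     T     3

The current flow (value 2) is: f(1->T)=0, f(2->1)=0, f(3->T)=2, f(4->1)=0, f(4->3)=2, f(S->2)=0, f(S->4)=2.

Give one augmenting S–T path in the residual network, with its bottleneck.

Residual along S->2->1->T: S->2: 1, 2->1: 4, 1->T: 2.
Bottleneck = min = 1.

S->2->1->T, bottleneck 1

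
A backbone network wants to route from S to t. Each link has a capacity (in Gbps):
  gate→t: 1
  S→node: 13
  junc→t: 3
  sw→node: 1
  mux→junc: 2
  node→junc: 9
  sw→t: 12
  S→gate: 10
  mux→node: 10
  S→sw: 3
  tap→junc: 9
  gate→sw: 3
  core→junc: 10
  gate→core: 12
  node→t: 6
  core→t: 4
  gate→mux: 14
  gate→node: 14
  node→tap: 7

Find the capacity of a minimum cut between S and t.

20

Max flow = 20 (via 6 augmenting paths).
In the residual at optimum, the set reachable from S is {S, core, gate, junc, mux, node, tap}.
Cut edges: S→sw (cap 3), gate→sw (cap 3), gate→t (cap 1), node→t (cap 6), core→t (cap 4), junc→t (cap 3). Sum = 20.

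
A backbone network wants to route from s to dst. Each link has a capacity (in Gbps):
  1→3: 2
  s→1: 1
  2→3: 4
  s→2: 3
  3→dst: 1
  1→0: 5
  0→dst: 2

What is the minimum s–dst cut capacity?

Max flow = 2 (via 2 augmenting paths).
In the residual at optimum, the set reachable from s is {2, 3, s}.
Cut edges: s→1 (cap 1), 3→dst (cap 1). Sum = 2.

2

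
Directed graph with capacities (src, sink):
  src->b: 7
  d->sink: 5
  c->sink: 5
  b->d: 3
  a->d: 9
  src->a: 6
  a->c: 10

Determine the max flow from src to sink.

9

Augment src->a->c->sink: bottleneck 5. Total 5.
Augment src->a->d->sink: bottleneck 1. Total 6.
Augment src->b->d->sink: bottleneck 3. Total 9.
No augmenting path remains in the residual graph.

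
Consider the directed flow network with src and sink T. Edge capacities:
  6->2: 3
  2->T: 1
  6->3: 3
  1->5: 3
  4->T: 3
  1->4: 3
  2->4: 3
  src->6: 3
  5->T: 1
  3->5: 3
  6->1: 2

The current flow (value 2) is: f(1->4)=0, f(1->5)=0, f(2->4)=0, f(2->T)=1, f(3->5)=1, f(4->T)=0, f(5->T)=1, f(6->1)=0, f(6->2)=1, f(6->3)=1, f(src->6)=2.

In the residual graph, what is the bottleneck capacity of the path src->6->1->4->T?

Residual capacities along the path: src->6: 1, 6->1: 2, 1->4: 3, 4->T: 3.
Minimum is 1.

1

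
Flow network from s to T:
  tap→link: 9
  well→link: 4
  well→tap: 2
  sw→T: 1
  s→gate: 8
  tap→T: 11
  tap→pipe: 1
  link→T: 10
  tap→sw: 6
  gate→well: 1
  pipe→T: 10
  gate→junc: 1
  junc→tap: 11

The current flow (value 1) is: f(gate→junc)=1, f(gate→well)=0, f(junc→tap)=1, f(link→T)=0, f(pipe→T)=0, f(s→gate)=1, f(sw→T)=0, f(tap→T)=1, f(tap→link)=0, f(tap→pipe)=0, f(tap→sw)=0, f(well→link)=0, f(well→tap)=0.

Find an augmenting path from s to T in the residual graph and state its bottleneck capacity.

s→gate→well→tap→T, bottleneck 1

Residual along s→gate→well→tap→T: s→gate: 7, gate→well: 1, well→tap: 2, tap→T: 10.
Bottleneck = min = 1.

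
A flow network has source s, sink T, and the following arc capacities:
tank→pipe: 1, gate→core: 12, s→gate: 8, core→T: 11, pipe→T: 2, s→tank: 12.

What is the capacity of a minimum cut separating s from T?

Max flow = 9 (via 2 augmenting paths).
In the residual at optimum, the set reachable from s is {s, tank}.
Cut edges: tank→pipe (cap 1), s→gate (cap 8). Sum = 9.

9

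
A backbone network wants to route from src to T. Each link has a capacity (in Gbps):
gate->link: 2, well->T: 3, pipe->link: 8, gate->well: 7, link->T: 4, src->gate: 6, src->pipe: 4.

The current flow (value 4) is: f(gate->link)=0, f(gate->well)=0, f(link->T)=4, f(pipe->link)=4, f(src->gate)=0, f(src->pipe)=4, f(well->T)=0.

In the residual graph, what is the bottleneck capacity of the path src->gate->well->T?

3

Residual capacities along the path: src->gate: 6, gate->well: 7, well->T: 3.
Minimum is 3.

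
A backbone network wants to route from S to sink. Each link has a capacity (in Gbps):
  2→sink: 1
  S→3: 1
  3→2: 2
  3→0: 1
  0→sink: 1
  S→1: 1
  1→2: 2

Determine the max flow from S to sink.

Augment S→1→2→sink: bottleneck 1. Total 1.
Augment S→3→0→sink: bottleneck 1. Total 2.
No augmenting path remains in the residual graph.

2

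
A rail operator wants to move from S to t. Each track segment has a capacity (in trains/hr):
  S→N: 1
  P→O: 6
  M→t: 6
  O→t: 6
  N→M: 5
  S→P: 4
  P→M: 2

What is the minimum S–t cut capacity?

Max flow = 5 (via 3 augmenting paths).
In the residual at optimum, the set reachable from S is {S}.
Cut edges: S→N (cap 1), S→P (cap 4). Sum = 5.

5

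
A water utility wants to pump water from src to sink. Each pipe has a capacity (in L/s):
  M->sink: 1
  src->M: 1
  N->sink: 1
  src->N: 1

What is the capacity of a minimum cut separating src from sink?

2

Max flow = 2 (via 2 augmenting paths).
In the residual at optimum, the set reachable from src is {src}.
Cut edges: src->M (cap 1), src->N (cap 1). Sum = 2.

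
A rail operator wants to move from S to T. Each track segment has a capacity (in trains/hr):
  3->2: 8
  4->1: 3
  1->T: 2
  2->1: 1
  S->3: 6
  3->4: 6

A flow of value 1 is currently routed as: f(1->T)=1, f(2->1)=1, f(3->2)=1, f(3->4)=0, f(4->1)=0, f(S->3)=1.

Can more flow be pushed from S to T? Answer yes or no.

Residual path S->3->4->1->T has bottleneck 1 > 0.
Pushing 1 along it raises the flow to 2, so the given flow is not maximum.

Yes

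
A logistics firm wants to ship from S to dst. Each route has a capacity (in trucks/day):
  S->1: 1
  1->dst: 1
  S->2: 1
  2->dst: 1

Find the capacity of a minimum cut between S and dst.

2

Max flow = 2 (via 2 augmenting paths).
In the residual at optimum, the set reachable from S is {S}.
Cut edges: S->2 (cap 1), S->1 (cap 1). Sum = 2.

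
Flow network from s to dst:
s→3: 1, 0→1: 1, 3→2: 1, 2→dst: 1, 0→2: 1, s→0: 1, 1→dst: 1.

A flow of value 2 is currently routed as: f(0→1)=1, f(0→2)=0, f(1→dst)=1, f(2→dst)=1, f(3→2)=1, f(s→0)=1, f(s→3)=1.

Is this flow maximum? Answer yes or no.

Yes

Residual reachable from s: {s}; dst is not reachable.
Saturated cut: s→3, s→0 with total capacity 2 = current flow value. Flow is maximum.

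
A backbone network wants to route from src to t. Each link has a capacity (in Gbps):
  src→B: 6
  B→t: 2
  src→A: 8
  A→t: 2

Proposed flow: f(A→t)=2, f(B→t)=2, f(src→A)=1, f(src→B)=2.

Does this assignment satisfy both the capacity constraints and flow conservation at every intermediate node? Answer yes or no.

Conservation fails at A: inflow 1 ≠ outflow 2.

No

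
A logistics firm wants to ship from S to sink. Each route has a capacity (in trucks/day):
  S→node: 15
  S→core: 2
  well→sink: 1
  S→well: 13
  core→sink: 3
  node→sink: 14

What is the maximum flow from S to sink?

17

Augment S→well→sink: bottleneck 1. Total 1.
Augment S→core→sink: bottleneck 2. Total 3.
Augment S→node→sink: bottleneck 14. Total 17.
No augmenting path remains in the residual graph.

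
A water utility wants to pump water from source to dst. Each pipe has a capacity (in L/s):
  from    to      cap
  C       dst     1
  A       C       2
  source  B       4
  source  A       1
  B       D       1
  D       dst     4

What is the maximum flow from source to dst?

Augment source→B→D→dst: bottleneck 1. Total 1.
Augment source→A→C→dst: bottleneck 1. Total 2.
No augmenting path remains in the residual graph.

2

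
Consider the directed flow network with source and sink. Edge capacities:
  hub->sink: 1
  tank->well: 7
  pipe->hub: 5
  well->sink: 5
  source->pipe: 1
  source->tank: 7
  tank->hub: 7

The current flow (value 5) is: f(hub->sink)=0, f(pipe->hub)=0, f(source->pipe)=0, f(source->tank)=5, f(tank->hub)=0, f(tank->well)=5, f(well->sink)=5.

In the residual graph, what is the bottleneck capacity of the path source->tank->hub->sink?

Residual capacities along the path: source->tank: 2, tank->hub: 7, hub->sink: 1.
Minimum is 1.

1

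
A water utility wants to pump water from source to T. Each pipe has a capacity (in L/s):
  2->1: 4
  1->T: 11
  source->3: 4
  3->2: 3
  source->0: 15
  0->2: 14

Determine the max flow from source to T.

Augment source->3->2->1->T: bottleneck 3. Total 3.
Augment source->0->2->1->T: bottleneck 1. Total 4.
No augmenting path remains in the residual graph.

4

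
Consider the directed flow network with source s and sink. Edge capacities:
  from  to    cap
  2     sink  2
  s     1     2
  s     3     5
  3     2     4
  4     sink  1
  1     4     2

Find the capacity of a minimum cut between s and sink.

3

Max flow = 3 (via 2 augmenting paths).
In the residual at optimum, the set reachable from s is {1, 2, 3, 4, s}.
Cut edges: 4->sink (cap 1), 2->sink (cap 2). Sum = 3.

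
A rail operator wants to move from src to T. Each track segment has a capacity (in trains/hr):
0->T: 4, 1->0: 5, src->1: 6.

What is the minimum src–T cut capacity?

Max flow = 4 (via 1 augmenting path).
In the residual at optimum, the set reachable from src is {0, 1, src}.
Cut edges: 0->T (cap 4). Sum = 4.

4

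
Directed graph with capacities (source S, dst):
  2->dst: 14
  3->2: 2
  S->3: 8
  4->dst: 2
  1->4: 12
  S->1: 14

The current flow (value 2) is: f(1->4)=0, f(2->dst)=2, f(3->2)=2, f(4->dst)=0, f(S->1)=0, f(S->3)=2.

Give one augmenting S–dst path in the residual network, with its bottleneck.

S->1->4->dst, bottleneck 2

Residual along S->1->4->dst: S->1: 14, 1->4: 12, 4->dst: 2.
Bottleneck = min = 2.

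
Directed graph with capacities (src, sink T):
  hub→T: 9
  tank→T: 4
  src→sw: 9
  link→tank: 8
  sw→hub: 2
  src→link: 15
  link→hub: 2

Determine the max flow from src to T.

Augment src→sw→hub→T: bottleneck 2. Total 2.
Augment src→link→hub→T: bottleneck 2. Total 4.
Augment src→link→tank→T: bottleneck 4. Total 8.
No augmenting path remains in the residual graph.

8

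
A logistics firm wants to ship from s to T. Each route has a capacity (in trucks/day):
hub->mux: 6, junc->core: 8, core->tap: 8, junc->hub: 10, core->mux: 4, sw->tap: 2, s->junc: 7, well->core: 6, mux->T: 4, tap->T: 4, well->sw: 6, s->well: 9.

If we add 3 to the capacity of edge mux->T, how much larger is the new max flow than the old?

Original max flow = 8.
After raising cap(mux->T), augmenting paths through that edge carry 3 more units.
New max flow = 11. Increase = 3.

3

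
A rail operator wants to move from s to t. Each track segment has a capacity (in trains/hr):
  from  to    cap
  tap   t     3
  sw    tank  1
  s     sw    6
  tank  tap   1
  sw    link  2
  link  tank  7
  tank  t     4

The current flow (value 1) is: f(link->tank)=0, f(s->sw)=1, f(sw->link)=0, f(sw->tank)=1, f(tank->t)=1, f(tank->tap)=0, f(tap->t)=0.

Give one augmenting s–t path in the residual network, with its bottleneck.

Residual along s->sw->link->tank->t: s->sw: 5, sw->link: 2, link->tank: 7, tank->t: 3.
Bottleneck = min = 2.

s->sw->link->tank->t, bottleneck 2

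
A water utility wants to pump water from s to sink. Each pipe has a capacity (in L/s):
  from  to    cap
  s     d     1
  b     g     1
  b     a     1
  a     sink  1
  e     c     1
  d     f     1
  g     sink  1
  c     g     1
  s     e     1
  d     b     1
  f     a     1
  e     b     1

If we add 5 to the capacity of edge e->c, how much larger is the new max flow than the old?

0

Original max flow = 2.
Edge e->c does not cross the min cut (source side {s}), so extra capacity there cannot help.
New max flow = 2. Increase = 0.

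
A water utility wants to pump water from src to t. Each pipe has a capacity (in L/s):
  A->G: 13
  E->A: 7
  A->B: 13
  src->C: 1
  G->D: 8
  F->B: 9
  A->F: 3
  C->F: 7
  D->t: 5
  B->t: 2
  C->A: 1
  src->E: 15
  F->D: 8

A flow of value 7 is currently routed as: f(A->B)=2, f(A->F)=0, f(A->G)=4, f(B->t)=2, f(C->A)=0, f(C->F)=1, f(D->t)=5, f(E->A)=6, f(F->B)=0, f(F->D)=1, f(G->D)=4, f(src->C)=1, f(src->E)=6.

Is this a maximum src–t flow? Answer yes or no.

Residual reachable from src: {A, B, C, D, E, F, G, src}; t is not reachable.
Saturated cut: D->t, B->t with total capacity 7 = current flow value. Flow is maximum.

Yes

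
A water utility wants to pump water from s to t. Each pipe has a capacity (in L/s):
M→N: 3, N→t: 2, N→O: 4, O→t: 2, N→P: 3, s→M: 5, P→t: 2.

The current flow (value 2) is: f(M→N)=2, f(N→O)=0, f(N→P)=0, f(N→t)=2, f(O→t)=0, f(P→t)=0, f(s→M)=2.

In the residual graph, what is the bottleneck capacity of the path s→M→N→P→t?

1

Residual capacities along the path: s→M: 3, M→N: 1, N→P: 3, P→t: 2.
Minimum is 1.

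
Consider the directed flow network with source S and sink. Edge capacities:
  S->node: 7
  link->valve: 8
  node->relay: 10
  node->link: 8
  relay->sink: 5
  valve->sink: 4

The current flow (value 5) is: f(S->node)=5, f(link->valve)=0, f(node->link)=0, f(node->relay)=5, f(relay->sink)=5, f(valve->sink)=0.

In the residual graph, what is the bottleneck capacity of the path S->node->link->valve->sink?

2

Residual capacities along the path: S->node: 2, node->link: 8, link->valve: 8, valve->sink: 4.
Minimum is 2.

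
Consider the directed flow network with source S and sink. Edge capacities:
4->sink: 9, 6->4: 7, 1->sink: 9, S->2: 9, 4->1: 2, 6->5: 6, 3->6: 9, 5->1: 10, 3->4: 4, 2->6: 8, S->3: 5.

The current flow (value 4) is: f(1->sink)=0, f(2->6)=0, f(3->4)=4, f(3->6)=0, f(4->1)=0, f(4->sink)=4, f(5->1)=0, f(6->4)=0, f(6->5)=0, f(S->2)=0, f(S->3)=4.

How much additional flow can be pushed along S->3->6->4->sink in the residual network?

Residual capacities along the path: S->3: 1, 3->6: 9, 6->4: 7, 4->sink: 5.
Minimum is 1.

1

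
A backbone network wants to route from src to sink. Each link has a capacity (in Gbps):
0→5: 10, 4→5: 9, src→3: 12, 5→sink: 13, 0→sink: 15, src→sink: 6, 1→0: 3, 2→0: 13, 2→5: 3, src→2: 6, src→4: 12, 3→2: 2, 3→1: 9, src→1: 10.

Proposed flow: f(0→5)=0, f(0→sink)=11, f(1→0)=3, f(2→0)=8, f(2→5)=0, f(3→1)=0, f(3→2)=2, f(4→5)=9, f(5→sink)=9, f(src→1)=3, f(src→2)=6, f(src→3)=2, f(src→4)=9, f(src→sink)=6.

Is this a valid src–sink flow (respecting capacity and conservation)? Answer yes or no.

Yes

Every edge has 0 ≤ f(e) ≤ cap(e).
At each intermediate node, inflow equals outflow.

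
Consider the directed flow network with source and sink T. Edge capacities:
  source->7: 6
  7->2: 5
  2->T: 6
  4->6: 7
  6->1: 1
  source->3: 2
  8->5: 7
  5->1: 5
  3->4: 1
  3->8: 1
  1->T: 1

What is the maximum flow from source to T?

6

Augment source->7->2->T: bottleneck 5. Total 5.
Augment source->3->4->6->1->T: bottleneck 1. Total 6.
No augmenting path remains in the residual graph.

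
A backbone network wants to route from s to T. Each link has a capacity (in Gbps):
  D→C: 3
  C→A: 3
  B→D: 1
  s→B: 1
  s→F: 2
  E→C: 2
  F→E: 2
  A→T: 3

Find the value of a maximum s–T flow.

3

Augment s→B→D→C→A→T: bottleneck 1. Total 1.
Augment s→F→E→C→A→T: bottleneck 2. Total 3.
No augmenting path remains in the residual graph.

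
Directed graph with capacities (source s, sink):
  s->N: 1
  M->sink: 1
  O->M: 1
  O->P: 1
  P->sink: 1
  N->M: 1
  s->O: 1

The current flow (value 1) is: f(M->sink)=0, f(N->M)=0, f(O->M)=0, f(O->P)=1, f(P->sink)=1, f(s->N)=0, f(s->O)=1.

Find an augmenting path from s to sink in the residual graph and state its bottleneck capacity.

Residual along s->N->M->sink: s->N: 1, N->M: 1, M->sink: 1.
Bottleneck = min = 1.

s->N->M->sink, bottleneck 1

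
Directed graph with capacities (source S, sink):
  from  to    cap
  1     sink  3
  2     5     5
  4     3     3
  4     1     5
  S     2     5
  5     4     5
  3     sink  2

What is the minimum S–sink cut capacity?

Max flow = 5 (via 2 augmenting paths).
In the residual at optimum, the set reachable from S is {S}.
Cut edges: S→2 (cap 5). Sum = 5.

5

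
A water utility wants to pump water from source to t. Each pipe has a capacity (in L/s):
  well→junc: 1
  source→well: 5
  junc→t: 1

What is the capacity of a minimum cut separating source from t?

1

Max flow = 1 (via 1 augmenting path).
In the residual at optimum, the set reachable from source is {source, well}.
Cut edges: well→junc (cap 1). Sum = 1.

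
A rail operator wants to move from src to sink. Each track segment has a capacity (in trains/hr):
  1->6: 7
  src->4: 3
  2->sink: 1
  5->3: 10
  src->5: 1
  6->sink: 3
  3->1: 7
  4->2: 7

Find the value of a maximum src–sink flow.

2

Augment src->4->2->sink: bottleneck 1. Total 1.
Augment src->5->3->1->6->sink: bottleneck 1. Total 2.
No augmenting path remains in the residual graph.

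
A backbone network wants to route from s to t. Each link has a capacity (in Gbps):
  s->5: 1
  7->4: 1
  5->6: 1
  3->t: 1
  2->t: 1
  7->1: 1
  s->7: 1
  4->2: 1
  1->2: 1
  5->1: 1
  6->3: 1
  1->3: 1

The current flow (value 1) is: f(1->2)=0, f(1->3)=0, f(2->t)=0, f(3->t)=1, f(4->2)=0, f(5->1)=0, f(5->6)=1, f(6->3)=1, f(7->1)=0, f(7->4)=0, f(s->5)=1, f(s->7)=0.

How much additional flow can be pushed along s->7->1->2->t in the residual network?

Residual capacities along the path: s->7: 1, 7->1: 1, 1->2: 1, 2->t: 1.
Minimum is 1.

1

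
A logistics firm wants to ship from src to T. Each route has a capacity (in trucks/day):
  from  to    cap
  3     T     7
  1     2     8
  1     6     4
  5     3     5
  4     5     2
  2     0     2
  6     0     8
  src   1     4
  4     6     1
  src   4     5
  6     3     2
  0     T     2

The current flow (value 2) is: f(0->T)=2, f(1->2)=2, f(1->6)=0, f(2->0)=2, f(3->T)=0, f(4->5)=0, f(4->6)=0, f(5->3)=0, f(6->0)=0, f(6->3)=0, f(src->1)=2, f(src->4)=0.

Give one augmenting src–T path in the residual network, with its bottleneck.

src->1->6->3->T, bottleneck 2

Residual along src->1->6->3->T: src->1: 2, 1->6: 4, 6->3: 2, 3->T: 7.
Bottleneck = min = 2.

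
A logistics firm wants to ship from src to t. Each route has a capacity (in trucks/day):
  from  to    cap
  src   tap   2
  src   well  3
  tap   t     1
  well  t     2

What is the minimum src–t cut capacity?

Max flow = 3 (via 2 augmenting paths).
In the residual at optimum, the set reachable from src is {src, tap, well}.
Cut edges: well→t (cap 2), tap→t (cap 1). Sum = 3.

3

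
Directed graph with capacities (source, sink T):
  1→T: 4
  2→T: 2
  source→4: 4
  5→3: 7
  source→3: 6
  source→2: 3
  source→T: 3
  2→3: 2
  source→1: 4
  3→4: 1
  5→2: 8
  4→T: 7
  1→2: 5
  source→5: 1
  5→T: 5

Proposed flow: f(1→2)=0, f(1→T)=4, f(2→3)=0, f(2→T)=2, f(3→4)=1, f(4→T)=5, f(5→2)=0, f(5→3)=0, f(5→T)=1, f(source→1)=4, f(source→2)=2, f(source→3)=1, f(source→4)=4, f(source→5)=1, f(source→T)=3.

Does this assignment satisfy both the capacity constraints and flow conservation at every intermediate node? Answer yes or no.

Every edge has 0 ≤ f(e) ≤ cap(e).
At each intermediate node, inflow equals outflow.

Yes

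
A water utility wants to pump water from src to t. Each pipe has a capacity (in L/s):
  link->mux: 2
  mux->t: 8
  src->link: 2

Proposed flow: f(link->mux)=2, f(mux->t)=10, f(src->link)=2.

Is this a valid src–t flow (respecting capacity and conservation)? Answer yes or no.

No

Capacity violated on mux->t: flow 10 > capacity 8.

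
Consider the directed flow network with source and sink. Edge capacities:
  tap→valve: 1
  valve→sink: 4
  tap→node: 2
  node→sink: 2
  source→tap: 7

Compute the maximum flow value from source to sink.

3

Augment source→tap→valve→sink: bottleneck 1. Total 1.
Augment source→tap→node→sink: bottleneck 2. Total 3.
No augmenting path remains in the residual graph.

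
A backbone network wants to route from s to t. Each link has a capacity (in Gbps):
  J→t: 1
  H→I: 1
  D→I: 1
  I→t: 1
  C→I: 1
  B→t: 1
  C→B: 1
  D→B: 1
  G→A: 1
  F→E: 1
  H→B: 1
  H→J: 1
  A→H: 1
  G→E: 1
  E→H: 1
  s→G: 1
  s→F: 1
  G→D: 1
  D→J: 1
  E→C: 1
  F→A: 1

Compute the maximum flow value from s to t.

2

Augment s→G→D→B→t: bottleneck 1. Total 1.
Augment s→F→E→C→I→t: bottleneck 1. Total 2.
No augmenting path remains in the residual graph.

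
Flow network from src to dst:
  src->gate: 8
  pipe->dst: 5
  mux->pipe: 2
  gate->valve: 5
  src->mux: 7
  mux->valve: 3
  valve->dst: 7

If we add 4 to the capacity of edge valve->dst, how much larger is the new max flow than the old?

1

Original max flow = 9.
After raising cap(valve->dst), augmenting paths through that edge carry 1 more unit.
New max flow = 10. Increase = 1.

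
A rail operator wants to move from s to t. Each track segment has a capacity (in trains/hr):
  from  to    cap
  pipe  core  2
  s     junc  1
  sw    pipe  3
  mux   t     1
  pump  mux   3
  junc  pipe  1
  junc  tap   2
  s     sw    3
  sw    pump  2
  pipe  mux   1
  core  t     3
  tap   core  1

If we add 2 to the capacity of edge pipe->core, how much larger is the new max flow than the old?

0

Original max flow = 4.
Edge pipe->core does not cross the min cut (source side {s}), so extra capacity there cannot help.
New max flow = 4. Increase = 0.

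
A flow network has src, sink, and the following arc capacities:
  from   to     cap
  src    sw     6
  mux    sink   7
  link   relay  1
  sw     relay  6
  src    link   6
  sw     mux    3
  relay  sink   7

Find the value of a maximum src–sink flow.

7

Augment src->sw->mux->sink: bottleneck 3. Total 3.
Augment src->sw->relay->sink: bottleneck 3. Total 6.
Augment src->link->relay->sink: bottleneck 1. Total 7.
No augmenting path remains in the residual graph.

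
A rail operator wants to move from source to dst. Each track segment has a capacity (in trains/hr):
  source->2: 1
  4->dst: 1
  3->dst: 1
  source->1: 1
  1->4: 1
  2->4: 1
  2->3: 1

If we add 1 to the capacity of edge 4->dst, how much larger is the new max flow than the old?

Original max flow = 2.
Edge 4->dst does not cross the min cut (source side {source}), so extra capacity there cannot help.
New max flow = 2. Increase = 0.

0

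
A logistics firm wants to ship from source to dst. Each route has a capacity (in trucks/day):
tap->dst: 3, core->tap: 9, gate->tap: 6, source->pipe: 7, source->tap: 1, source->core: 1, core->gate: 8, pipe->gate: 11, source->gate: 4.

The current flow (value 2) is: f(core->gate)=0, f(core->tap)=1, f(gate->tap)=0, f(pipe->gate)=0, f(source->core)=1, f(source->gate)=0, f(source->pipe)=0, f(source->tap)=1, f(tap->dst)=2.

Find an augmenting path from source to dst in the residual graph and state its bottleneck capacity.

Residual along source->gate->tap->dst: source->gate: 4, gate->tap: 6, tap->dst: 1.
Bottleneck = min = 1.

source->gate->tap->dst, bottleneck 1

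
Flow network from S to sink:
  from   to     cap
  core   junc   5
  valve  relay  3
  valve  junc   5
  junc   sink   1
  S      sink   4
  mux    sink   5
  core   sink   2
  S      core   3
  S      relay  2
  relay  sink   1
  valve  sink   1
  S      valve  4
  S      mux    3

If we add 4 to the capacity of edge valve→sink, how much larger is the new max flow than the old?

3

Original max flow = 12.
After raising cap(valve→sink), augmenting paths through that edge carry 3 more units.
New max flow = 15. Increase = 3.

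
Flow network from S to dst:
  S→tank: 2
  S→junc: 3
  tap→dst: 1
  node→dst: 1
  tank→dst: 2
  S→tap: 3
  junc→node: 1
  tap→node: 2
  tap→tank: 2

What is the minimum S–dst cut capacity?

4

Max flow = 4 (via 3 augmenting paths).
In the residual at optimum, the set reachable from S is {S, junc, node, tank, tap}.
Cut edges: tap→dst (cap 1), node→dst (cap 1), tank→dst (cap 2). Sum = 4.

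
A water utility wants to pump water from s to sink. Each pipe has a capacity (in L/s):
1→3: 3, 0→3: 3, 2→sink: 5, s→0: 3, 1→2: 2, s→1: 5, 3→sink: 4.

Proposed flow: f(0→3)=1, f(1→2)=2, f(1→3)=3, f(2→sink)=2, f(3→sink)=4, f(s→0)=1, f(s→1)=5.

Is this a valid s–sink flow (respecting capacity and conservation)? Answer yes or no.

Yes

Every edge has 0 ≤ f(e) ≤ cap(e).
At each intermediate node, inflow equals outflow.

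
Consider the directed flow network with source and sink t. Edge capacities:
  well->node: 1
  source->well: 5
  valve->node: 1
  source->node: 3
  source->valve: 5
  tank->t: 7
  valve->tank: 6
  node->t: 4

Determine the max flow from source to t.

9

Augment source->node->t: bottleneck 3. Total 3.
Augment source->valve->node->t: bottleneck 1. Total 4.
Augment source->valve->tank->t: bottleneck 4. Total 8.
Augment source->well->node->valve->tank->t: bottleneck 1. Total 9.
No augmenting path remains in the residual graph.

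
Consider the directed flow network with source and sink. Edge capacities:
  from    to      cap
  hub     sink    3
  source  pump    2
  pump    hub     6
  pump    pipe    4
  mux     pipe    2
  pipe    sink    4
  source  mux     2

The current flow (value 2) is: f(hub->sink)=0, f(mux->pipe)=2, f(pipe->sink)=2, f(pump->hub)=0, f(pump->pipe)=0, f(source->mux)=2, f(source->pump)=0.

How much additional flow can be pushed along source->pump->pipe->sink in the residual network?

2

Residual capacities along the path: source->pump: 2, pump->pipe: 4, pipe->sink: 2.
Minimum is 2.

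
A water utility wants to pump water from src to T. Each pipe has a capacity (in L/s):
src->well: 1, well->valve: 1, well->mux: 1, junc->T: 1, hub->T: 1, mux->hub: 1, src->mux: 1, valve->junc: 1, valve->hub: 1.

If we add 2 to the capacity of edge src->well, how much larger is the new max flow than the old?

Original max flow = 2.
Even with extra capacity on src->well, another cut of capacity 2 remains binding.
New max flow = 2. Increase = 0.

0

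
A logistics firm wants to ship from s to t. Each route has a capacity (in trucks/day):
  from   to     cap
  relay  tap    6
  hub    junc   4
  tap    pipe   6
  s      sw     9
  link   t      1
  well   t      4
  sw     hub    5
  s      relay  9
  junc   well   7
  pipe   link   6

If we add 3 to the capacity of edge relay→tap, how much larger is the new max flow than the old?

Original max flow = 5.
Edge relay→tap does not cross the min cut (source side {hub, link, pipe, relay, s, sw, tap}), so extra capacity there cannot help.
New max flow = 5. Increase = 0.

0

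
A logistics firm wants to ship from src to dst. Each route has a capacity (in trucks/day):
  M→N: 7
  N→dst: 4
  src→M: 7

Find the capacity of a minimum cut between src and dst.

Max flow = 4 (via 1 augmenting path).
In the residual at optimum, the set reachable from src is {M, N, src}.
Cut edges: N→dst (cap 4). Sum = 4.

4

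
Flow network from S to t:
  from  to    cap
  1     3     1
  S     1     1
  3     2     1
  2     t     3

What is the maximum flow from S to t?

Augment S→1→3→2→t: bottleneck 1. Total 1.
No augmenting path remains in the residual graph.

1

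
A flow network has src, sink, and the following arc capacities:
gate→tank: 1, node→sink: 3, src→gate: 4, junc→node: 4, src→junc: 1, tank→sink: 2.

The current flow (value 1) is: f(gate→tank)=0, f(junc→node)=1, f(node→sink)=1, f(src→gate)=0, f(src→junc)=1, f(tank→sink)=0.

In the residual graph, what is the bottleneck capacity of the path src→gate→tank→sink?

1

Residual capacities along the path: src→gate: 4, gate→tank: 1, tank→sink: 2.
Minimum is 1.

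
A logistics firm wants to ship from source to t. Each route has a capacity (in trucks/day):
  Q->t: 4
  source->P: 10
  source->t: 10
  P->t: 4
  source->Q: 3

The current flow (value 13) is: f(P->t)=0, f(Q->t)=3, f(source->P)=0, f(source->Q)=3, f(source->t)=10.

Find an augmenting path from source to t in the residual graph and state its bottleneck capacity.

Residual along source->P->t: source->P: 10, P->t: 4.
Bottleneck = min = 4.

source->P->t, bottleneck 4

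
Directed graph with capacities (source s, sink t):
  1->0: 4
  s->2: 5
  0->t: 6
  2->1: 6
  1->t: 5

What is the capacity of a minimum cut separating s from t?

5

Max flow = 5 (via 1 augmenting path).
In the residual at optimum, the set reachable from s is {s}.
Cut edges: s->2 (cap 5). Sum = 5.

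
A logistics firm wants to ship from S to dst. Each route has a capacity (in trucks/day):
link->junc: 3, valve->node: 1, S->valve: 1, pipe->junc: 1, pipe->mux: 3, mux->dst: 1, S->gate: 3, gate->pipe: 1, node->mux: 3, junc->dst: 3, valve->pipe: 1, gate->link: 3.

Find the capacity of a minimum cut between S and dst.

Max flow = 4 (via 3 augmenting paths).
In the residual at optimum, the set reachable from S is {S}.
Cut edges: S->valve (cap 1), S->gate (cap 3). Sum = 4.

4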